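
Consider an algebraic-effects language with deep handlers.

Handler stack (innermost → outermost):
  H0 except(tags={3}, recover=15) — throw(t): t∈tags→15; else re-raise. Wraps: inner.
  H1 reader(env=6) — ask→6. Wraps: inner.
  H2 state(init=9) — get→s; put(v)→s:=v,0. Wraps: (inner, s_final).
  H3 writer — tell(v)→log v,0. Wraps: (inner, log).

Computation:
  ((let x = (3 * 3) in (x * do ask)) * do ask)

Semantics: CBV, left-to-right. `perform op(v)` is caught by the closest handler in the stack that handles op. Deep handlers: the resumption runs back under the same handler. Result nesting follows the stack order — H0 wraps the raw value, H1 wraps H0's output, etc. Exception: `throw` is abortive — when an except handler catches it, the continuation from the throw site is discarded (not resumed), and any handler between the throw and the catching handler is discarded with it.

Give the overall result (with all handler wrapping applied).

Step-by-step:
ask @ H1 ⇒ 6
ask @ H1 ⇒ 6
H0 returns 324
H1 returns 324
H2 returns (324, 9)
H3 returns ((324, 9), ())
= ((324, 9), ())

Answer: ((324, 9), ())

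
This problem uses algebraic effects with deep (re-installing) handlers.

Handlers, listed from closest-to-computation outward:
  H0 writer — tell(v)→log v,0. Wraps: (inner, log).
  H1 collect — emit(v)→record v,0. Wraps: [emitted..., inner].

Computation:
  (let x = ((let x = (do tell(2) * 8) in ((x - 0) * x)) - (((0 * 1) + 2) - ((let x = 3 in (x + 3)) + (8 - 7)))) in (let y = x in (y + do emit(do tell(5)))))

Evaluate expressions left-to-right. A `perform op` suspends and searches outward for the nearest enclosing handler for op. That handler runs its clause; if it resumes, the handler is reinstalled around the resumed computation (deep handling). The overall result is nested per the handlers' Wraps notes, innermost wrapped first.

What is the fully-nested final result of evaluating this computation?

Answer: [0, (5, (2, 5))]

Evaluation trace:
tell(2) @ H0 ⇒ log+=2
tell(5) @ H0 ⇒ log+=5
emit(0) @ H1 ⇒ out+=0
H0 returns (5, (2, 5))
H1 returns [0, (5, (2, 5))]
= [0, (5, (2, 5))]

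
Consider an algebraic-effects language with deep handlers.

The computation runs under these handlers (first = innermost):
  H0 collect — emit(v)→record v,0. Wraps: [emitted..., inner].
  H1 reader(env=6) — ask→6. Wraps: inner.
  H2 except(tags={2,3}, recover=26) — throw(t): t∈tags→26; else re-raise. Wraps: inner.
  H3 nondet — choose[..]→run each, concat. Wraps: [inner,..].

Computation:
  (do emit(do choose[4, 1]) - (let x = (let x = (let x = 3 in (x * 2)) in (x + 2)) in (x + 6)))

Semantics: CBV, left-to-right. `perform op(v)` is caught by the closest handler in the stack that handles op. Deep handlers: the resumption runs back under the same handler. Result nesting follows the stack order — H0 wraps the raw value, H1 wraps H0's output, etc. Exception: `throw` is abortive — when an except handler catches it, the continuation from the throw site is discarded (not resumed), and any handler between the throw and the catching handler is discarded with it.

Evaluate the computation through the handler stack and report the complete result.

Step-by-step:
choose[4, 1] @ H3
  branch[0] choose=4:
    emit(4) @ H0 ⇒ out+=4
    H0 returns [4, -14]
    H1 returns [4, -14]
    H2 returns [4, -14]
    H3 returns [[4, -14]]
  branch[1] choose=1:
    emit(1) @ H0 ⇒ out+=1
    H0 returns [1, -14]
    H1 returns [1, -14]
    H2 returns [1, -14]
    H3 returns [[1, -14]]
= [[4, -14], [1, -14]]

Answer: [[4, -14], [1, -14]]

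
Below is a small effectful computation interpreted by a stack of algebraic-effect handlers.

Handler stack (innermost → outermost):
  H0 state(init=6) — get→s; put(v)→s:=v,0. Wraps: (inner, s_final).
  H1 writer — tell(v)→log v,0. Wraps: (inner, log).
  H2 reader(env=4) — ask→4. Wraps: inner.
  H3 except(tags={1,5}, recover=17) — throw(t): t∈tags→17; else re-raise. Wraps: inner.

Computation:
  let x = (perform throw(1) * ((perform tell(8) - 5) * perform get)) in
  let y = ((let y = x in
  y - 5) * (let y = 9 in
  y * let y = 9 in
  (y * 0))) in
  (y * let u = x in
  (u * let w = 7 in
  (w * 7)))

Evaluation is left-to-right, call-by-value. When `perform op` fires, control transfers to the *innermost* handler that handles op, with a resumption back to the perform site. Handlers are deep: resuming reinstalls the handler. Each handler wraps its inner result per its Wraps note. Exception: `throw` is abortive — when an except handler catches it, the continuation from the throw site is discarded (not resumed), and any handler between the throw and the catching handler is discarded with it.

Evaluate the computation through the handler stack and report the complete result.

Evaluation trace:
throw(1) @ H3 caught ⇒ 17
= 17

Answer: 17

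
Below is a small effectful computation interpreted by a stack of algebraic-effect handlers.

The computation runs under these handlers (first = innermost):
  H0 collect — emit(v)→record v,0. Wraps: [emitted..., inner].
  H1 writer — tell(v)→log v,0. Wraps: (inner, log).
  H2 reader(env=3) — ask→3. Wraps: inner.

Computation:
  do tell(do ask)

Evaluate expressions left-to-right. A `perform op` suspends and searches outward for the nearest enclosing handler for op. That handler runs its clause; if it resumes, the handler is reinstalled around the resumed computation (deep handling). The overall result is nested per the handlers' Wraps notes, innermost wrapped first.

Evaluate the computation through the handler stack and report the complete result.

Step-by-step:
ask @ H2 ⇒ 3
tell(3) @ H1 ⇒ log+=3
H0 returns [0]
H1 returns ([0], (3))
H2 returns ([0], (3))
= ([0], (3))

Answer: ([0], (3))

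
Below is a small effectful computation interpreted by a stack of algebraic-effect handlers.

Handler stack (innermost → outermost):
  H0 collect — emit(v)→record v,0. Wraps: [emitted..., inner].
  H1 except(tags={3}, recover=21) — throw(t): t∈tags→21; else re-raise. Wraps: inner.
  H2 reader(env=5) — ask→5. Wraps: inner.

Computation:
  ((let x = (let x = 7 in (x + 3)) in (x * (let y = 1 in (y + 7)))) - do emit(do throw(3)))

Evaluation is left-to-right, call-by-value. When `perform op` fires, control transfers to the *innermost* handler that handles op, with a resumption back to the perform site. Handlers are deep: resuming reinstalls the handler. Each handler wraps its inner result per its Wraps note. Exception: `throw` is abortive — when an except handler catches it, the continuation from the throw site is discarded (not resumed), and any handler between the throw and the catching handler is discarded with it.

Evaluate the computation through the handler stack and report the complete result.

Step-by-step:
throw(3) @ H1 caught ⇒ 21
H2 returns 21
= 21

Answer: 21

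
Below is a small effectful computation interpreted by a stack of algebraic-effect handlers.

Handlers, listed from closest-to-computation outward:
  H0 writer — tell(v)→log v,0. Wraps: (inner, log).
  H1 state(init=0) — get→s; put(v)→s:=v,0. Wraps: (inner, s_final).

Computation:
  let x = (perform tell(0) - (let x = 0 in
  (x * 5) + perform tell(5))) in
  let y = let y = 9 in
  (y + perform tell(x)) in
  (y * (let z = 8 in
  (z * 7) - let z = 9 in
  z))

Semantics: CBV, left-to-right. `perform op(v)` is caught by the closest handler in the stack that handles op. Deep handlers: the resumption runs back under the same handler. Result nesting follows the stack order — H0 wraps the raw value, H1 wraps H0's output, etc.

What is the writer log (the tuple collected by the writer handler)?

Working:
tell(0) @ H0 ⇒ log+=0
tell(5) @ H0 ⇒ log+=5
tell(0) @ H0 ⇒ log+=0
H0 returns (423, (0, 5, 0))
H1 returns ((423, (0, 5, 0)), 0)
= ((423, (0, 5, 0)), 0)

Answer: (0, 5, 0)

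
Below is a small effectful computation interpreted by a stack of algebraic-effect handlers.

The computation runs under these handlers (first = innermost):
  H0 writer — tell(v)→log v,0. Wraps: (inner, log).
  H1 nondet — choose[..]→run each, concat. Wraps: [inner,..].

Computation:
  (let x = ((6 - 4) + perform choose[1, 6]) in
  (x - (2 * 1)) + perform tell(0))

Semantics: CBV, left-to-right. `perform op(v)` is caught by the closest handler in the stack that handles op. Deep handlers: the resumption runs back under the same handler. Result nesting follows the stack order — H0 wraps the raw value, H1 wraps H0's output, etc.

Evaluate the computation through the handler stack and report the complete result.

Answer: [(1, (0)), (6, (0))]

Step-by-step:
choose[1, 6] @ H1
  branch[0] choose=1:
    tell(0) @ H0 ⇒ log+=0
    H0 returns (1, (0))
    H1 returns [(1, (0))]
  branch[1] choose=6:
    tell(0) @ H0 ⇒ log+=0
    H0 returns (6, (0))
    H1 returns [(6, (0))]
= [(1, (0)), (6, (0))]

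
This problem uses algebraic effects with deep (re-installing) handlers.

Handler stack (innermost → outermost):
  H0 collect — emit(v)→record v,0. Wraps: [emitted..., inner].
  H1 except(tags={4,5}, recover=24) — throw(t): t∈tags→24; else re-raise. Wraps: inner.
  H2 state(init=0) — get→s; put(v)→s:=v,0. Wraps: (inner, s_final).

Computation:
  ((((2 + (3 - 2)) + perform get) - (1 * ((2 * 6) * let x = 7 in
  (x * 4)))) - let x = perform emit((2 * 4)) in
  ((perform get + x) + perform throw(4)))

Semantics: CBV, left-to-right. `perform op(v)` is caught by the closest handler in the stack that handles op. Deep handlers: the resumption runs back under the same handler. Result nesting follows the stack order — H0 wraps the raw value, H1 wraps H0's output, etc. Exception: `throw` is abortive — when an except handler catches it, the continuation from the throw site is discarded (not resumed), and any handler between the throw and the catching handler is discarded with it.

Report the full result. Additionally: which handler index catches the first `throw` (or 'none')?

Step-by-step:
get @ H2 ⇒ 0
emit(8) @ H0 ⇒ out+=8
get @ H2 ⇒ 0
throw(4) @ H1 caught ⇒ 24
H2 returns (24, 0)
= (24, 0)

Answer: (24, 0) ; first throw caught by: H1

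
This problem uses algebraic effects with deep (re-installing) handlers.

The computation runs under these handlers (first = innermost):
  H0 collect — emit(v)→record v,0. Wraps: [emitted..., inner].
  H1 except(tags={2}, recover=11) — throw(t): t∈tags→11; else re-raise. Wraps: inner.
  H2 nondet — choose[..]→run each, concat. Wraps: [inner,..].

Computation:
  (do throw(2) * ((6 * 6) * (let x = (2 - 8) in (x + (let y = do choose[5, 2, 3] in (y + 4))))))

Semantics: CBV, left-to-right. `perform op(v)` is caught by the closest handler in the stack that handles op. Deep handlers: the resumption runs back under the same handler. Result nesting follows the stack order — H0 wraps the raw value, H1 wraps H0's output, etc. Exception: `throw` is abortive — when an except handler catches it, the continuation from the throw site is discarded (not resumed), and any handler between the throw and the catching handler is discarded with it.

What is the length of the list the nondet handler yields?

Answer: 1

Step-by-step:
throw(2) @ H1 caught ⇒ 11
H2 returns [11]
= [11]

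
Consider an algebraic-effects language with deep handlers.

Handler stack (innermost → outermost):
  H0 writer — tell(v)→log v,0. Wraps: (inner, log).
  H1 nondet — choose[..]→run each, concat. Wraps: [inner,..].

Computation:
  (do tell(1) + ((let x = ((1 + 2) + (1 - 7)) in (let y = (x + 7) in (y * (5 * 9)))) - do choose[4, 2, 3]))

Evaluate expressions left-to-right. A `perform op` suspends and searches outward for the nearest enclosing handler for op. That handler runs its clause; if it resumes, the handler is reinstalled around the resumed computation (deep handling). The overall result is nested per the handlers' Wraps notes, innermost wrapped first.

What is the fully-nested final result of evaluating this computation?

Answer: [(176, (1)), (178, (1)), (177, (1))]

Working:
tell(1) @ H0 ⇒ log+=1
choose[4, 2, 3] @ H1
  branch[0] choose=4:
    H0 returns (176, (1))
    H1 returns [(176, (1))]
  branch[1] choose=2:
    H0 returns (178, (1))
    H1 returns [(178, (1))]
  branch[2] choose=3:
    H0 returns (177, (1))
    H1 returns [(177, (1))]
= [(176, (1)), (178, (1)), (177, (1))]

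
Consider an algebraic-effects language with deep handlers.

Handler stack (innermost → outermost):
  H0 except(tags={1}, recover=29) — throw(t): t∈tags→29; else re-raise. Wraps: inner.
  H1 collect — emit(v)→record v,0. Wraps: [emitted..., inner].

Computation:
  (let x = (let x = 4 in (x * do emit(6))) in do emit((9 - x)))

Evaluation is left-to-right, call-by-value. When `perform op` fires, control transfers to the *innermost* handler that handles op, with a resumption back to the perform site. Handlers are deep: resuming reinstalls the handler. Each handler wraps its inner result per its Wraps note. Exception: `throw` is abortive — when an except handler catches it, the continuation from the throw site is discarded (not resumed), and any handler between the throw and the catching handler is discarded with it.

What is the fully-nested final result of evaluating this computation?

Answer: [6, 9, 0]

Evaluation trace:
emit(6) @ H1 ⇒ out+=6
emit(9) @ H1 ⇒ out+=9
H0 returns 0
H1 returns [6, 9, 0]
= [6, 9, 0]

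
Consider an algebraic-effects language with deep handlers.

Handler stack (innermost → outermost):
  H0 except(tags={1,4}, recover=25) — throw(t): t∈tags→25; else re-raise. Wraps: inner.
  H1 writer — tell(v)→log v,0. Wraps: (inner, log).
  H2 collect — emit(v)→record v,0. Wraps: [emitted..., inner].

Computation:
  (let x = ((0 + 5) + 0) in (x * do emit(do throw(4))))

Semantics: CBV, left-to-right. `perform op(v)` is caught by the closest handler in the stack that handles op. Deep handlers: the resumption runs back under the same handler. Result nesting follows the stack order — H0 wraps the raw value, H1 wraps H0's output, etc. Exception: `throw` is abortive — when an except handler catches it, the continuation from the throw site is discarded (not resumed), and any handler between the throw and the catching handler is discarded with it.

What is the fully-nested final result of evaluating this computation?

Answer: [(25, ())]

Evaluation trace:
throw(4) @ H0 caught ⇒ 25
H1 returns (25, ())
H2 returns [(25, ())]
= [(25, ())]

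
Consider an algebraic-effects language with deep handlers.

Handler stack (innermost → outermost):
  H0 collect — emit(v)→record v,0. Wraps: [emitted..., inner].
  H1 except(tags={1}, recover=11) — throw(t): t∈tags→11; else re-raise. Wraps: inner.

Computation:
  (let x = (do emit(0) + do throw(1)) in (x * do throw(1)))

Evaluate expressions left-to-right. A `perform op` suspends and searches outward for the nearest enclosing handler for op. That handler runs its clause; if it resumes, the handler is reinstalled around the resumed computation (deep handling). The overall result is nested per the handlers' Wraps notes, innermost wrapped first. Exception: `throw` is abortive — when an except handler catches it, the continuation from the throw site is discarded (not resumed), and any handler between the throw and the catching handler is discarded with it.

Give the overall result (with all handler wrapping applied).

Answer: 11

Working:
emit(0) @ H0 ⇒ out+=0
throw(1) @ H1 caught ⇒ 11
= 11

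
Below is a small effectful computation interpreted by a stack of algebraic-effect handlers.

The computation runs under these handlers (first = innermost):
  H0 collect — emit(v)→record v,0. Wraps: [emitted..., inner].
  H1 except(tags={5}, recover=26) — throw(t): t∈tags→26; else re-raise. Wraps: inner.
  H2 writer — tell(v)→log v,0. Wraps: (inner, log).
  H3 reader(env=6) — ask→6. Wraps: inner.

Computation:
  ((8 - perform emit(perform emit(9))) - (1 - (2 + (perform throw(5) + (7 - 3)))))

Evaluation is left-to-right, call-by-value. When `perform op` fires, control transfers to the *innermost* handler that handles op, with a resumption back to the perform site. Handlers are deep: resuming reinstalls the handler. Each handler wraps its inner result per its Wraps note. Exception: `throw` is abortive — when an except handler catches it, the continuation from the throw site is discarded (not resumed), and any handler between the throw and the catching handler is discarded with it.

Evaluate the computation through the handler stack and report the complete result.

Answer: (26, ())

Working:
emit(9) @ H0 ⇒ out+=9
emit(0) @ H0 ⇒ out+=0
throw(5) @ H1 caught ⇒ 26
H2 returns (26, ())
H3 returns (26, ())
= (26, ())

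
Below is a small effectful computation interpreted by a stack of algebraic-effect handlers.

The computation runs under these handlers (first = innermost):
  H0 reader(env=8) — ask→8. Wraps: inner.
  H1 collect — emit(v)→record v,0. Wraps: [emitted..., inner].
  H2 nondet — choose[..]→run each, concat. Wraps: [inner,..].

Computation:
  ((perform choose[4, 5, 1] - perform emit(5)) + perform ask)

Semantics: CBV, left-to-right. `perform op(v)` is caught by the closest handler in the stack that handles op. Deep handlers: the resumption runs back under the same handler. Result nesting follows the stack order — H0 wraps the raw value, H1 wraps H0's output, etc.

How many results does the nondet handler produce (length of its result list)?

Step-by-step:
choose[4, 5, 1] @ H2
  branch[0] choose=4:
    emit(5) @ H1 ⇒ out+=5
    ask @ H0 ⇒ 8
    H0 returns 12
    H1 returns [5, 12]
    H2 returns [[5, 12]]
  branch[1] choose=5:
    emit(5) @ H1 ⇒ out+=5
    ask @ H0 ⇒ 8
    H0 returns 13
    H1 returns [5, 13]
    H2 returns [[5, 13]]
  branch[2] choose=1:
    emit(5) @ H1 ⇒ out+=5
    ask @ H0 ⇒ 8
    H0 returns 9
    H1 returns [5, 9]
    H2 returns [[5, 9]]
= [[5, 12], [5, 13], [5, 9]]

Answer: 3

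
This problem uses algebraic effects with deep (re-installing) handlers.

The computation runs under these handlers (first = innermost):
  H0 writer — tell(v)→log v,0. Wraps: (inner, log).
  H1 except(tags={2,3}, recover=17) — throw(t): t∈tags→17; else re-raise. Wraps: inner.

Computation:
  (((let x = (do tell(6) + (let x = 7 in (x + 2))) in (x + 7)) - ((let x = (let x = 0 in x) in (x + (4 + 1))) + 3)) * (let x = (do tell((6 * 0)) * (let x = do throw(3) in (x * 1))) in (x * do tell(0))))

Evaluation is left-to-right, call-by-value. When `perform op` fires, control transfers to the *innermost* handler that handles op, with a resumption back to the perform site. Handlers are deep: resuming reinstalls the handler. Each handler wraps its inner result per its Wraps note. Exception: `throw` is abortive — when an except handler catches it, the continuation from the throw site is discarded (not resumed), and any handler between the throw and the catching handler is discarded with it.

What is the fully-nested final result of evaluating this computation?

Evaluation trace:
tell(6) @ H0 ⇒ log+=6
tell(0) @ H0 ⇒ log+=0
throw(3) @ H1 caught ⇒ 17
= 17

Answer: 17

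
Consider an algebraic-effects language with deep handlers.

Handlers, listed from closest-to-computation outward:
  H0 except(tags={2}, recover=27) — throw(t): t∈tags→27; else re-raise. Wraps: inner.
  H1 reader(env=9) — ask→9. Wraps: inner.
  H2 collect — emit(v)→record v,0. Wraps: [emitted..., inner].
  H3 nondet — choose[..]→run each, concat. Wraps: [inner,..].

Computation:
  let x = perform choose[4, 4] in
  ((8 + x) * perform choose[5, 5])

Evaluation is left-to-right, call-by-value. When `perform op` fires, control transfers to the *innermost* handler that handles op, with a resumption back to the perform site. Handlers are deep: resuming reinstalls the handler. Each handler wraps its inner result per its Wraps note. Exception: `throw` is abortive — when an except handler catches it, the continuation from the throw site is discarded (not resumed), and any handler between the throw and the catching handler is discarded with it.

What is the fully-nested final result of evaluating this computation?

Answer: [[60], [60], [60], [60]]

Working:
choose[4, 4] @ H3
  branch[0] choose=4:
    choose[5, 5] @ H3
      branch[0] choose=5:
        H0 returns 60
        H1 returns 60
        H2 returns [60]
        H3 returns [[60]]
      branch[1] choose=5:
        H0 returns 60
        H1 returns 60
        H2 returns [60]
        H3 returns [[60]]
  branch[1] choose=4:
    choose[5, 5] @ H3
      branch[0] choose=5:
        H0 returns 60
        H1 returns 60
        H2 returns [60]
        H3 returns [[60]]
      branch[1] choose=5:
        H0 returns 60
        H1 returns 60
        H2 returns [60]
        H3 returns [[60]]
= [[60], [60], [60], [60]]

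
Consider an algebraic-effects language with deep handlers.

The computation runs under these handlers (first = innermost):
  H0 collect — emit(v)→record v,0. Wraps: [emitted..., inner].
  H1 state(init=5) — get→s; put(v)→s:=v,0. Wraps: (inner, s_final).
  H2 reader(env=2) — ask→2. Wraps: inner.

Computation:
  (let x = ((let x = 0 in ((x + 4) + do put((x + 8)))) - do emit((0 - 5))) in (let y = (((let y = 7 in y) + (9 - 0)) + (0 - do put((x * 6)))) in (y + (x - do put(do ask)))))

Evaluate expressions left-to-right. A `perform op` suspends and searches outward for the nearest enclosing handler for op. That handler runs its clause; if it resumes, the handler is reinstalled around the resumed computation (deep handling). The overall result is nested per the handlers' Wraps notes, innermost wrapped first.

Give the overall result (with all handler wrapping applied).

Working:
put(8) @ H1 ⇒ s:=8
emit(-5) @ H0 ⇒ out+=-5
put(24) @ H1 ⇒ s:=24
ask @ H2 ⇒ 2
put(2) @ H1 ⇒ s:=2
H0 returns [-5, 20]
H1 returns ([-5, 20], 2)
H2 returns ([-5, 20], 2)
= ([-5, 20], 2)

Answer: ([-5, 20], 2)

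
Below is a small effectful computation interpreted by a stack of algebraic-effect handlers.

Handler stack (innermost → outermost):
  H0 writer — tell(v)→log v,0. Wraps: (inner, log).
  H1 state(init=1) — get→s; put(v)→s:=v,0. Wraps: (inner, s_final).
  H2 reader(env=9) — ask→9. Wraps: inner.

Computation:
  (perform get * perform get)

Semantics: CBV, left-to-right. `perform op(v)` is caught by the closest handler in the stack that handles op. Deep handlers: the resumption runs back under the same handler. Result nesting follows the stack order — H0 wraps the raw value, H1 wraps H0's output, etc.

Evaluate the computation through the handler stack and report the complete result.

Step-by-step:
get @ H1 ⇒ 1
get @ H1 ⇒ 1
H0 returns (1, ())
H1 returns ((1, ()), 1)
H2 returns ((1, ()), 1)
= ((1, ()), 1)

Answer: ((1, ()), 1)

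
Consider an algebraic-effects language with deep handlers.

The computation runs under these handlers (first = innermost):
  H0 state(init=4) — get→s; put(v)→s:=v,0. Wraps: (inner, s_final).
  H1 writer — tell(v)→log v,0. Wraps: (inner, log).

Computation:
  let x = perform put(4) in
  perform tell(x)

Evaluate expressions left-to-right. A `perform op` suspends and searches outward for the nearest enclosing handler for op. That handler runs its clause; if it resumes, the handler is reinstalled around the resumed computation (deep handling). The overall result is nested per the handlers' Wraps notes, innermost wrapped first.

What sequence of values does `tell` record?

Working:
put(4) @ H0 ⇒ s:=4
tell(0) @ H1 ⇒ log+=0
H0 returns (0, 4)
H1 returns ((0, 4), (0))
= ((0, 4), (0))

Answer: (0)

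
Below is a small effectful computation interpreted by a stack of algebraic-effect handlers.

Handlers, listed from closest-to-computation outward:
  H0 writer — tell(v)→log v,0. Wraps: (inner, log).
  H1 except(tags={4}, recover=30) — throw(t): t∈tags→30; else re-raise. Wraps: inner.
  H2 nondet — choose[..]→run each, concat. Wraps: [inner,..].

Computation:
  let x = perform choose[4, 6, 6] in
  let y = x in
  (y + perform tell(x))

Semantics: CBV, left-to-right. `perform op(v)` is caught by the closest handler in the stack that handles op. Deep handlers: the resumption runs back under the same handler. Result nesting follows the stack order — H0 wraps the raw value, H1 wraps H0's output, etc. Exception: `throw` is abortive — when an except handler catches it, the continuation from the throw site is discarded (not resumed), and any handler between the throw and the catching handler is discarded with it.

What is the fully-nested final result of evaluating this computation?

Answer: [(4, (4)), (6, (6)), (6, (6))]

Step-by-step:
choose[4, 6, 6] @ H2
  branch[0] choose=4:
    tell(4) @ H0 ⇒ log+=4
    H0 returns (4, (4))
    H1 returns (4, (4))
    H2 returns [(4, (4))]
  branch[1] choose=6:
    tell(6) @ H0 ⇒ log+=6
    H0 returns (6, (6))
    H1 returns (6, (6))
    H2 returns [(6, (6))]
  branch[2] choose=6:
    tell(6) @ H0 ⇒ log+=6
    H0 returns (6, (6))
    H1 returns (6, (6))
    H2 returns [(6, (6))]
= [(4, (4)), (6, (6)), (6, (6))]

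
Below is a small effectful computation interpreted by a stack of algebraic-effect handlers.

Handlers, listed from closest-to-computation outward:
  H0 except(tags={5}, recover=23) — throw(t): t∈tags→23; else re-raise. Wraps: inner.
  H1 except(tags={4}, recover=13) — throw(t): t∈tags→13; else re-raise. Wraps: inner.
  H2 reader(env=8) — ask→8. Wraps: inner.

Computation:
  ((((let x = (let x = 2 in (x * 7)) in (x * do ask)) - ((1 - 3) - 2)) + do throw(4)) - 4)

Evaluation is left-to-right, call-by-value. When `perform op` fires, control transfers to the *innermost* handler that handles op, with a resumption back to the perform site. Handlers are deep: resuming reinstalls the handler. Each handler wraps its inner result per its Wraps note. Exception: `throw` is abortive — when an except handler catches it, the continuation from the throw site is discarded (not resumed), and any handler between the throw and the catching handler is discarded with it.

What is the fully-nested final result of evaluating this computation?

Answer: 13

Step-by-step:
ask @ H2 ⇒ 8
throw(4) @ H0 re-raised
throw(4) @ H1 caught ⇒ 13
H2 returns 13
= 13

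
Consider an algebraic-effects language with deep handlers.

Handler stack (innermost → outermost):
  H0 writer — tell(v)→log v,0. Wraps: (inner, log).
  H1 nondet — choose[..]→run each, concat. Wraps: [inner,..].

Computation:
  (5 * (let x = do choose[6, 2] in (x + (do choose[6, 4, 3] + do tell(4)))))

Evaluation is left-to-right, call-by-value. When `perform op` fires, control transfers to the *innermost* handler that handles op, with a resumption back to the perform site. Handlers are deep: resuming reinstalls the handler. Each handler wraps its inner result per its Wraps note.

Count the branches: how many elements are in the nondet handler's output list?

Answer: 6

Working:
choose[6, 2] @ H1
  branch[0] choose=6:
    choose[6, 4, 3] @ H1
      branch[0] choose=6:
        tell(4) @ H0 ⇒ log+=4
        H0 returns (60, (4))
        H1 returns [(60, (4))]
      branch[1] choose=4:
        tell(4) @ H0 ⇒ log+=4
        H0 returns (50, (4))
        H1 returns [(50, (4))]
      branch[2] choose=3:
        tell(4) @ H0 ⇒ log+=4
        H0 returns (45, (4))
        H1 returns [(45, (4))]
  branch[1] choose=2:
    choose[6, 4, 3] @ H1
      branch[0] choose=6:
        tell(4) @ H0 ⇒ log+=4
        H0 returns (40, (4))
        H1 returns [(40, (4))]
      branch[1] choose=4:
        tell(4) @ H0 ⇒ log+=4
        H0 returns (30, (4))
        H1 returns [(30, (4))]
      branch[2] choose=3:
        tell(4) @ H0 ⇒ log+=4
        H0 returns (25, (4))
        H1 returns [(25, (4))]
= [(60, (4)), (50, (4)), (45, (4)), (40, (4)), (30, (4)), (25, (4))]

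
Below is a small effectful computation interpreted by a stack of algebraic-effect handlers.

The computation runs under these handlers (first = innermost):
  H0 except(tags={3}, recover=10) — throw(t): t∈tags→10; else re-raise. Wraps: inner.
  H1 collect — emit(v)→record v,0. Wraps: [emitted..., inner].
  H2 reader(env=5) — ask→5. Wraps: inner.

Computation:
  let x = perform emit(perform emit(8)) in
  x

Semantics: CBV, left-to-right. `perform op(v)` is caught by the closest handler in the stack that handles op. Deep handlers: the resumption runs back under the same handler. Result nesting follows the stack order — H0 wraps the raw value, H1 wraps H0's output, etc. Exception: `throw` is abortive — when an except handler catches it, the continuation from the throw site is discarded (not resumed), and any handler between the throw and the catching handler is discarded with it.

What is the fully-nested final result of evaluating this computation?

Working:
emit(8) @ H1 ⇒ out+=8
emit(0) @ H1 ⇒ out+=0
H0 returns 0
H1 returns [8, 0, 0]
H2 returns [8, 0, 0]
= [8, 0, 0]

Answer: [8, 0, 0]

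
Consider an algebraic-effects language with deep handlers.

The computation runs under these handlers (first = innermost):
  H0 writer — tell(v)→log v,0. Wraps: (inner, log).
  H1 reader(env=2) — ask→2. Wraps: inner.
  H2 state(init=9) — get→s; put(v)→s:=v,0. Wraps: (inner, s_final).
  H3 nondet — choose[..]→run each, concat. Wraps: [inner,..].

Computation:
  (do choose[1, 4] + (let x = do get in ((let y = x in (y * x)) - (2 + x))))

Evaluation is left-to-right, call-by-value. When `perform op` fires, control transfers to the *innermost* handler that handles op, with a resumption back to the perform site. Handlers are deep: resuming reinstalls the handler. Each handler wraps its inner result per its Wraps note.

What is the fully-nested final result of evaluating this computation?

Answer: [((71, ()), 9), ((74, ()), 9)]

Step-by-step:
choose[1, 4] @ H3
  branch[0] choose=1:
    get @ H2 ⇒ 9
    H0 returns (71, ())
    H1 returns (71, ())
    H2 returns ((71, ()), 9)
    H3 returns [((71, ()), 9)]
  branch[1] choose=4:
    get @ H2 ⇒ 9
    H0 returns (74, ())
    H1 returns (74, ())
    H2 returns ((74, ()), 9)
    H3 returns [((74, ()), 9)]
= [((71, ()), 9), ((74, ()), 9)]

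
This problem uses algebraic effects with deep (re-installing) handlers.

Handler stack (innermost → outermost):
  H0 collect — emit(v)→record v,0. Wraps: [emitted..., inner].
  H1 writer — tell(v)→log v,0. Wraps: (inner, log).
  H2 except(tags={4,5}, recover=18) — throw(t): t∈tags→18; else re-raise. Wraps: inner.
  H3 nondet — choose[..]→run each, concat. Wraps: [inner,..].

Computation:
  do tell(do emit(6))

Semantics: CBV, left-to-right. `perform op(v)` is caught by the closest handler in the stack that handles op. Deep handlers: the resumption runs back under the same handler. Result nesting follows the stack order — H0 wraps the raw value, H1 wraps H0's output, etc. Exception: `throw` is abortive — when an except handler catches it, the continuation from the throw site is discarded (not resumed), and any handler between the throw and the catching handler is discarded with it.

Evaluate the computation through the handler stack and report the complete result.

Answer: [([6, 0], (0))]

Step-by-step:
emit(6) @ H0 ⇒ out+=6
tell(0) @ H1 ⇒ log+=0
H0 returns [6, 0]
H1 returns ([6, 0], (0))
H2 returns ([6, 0], (0))
H3 returns [([6, 0], (0))]
= [([6, 0], (0))]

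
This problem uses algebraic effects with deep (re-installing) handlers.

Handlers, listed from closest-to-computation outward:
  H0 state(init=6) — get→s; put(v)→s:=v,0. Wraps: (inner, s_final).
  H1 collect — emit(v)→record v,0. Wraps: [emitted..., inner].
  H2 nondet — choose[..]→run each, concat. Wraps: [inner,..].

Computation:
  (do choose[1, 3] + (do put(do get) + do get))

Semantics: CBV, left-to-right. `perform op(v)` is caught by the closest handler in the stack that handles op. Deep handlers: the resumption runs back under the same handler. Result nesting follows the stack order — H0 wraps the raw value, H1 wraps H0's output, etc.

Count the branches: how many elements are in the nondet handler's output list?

Answer: 2

Evaluation trace:
choose[1, 3] @ H2
  branch[0] choose=1:
    get @ H0 ⇒ 6
    put(6) @ H0 ⇒ s:=6
    get @ H0 ⇒ 6
    H0 returns (7, 6)
    H1 returns [(7, 6)]
    H2 returns [[(7, 6)]]
  branch[1] choose=3:
    get @ H0 ⇒ 6
    put(6) @ H0 ⇒ s:=6
    get @ H0 ⇒ 6
    H0 returns (9, 6)
    H1 returns [(9, 6)]
    H2 returns [[(9, 6)]]
= [[(7, 6)], [(9, 6)]]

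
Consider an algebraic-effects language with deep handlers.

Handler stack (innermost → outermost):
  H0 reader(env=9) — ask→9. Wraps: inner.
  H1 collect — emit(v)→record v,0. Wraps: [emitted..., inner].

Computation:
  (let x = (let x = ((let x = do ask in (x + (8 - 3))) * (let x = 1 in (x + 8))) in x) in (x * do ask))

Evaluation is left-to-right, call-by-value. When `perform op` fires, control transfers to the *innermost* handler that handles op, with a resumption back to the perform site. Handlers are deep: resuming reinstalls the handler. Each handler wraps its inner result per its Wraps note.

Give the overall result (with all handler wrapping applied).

Answer: [1134]

Step-by-step:
ask @ H0 ⇒ 9
ask @ H0 ⇒ 9
H0 returns 1134
H1 returns [1134]
= [1134]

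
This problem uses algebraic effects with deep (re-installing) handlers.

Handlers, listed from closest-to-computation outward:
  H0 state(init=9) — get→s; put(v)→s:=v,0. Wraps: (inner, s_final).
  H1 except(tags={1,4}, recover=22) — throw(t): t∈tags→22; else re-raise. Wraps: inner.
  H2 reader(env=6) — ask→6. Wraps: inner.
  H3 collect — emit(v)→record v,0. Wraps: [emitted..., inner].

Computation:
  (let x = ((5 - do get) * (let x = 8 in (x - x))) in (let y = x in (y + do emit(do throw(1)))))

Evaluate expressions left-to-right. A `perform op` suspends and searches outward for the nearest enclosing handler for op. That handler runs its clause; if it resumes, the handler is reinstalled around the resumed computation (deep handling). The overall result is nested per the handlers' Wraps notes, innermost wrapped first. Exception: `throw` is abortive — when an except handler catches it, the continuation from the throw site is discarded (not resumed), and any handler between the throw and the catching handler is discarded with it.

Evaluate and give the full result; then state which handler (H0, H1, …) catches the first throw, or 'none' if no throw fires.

Answer: [22] ; first throw caught by: H1

Step-by-step:
get @ H0 ⇒ 9
throw(1) @ H1 caught ⇒ 22
H2 returns 22
H3 returns [22]
= [22]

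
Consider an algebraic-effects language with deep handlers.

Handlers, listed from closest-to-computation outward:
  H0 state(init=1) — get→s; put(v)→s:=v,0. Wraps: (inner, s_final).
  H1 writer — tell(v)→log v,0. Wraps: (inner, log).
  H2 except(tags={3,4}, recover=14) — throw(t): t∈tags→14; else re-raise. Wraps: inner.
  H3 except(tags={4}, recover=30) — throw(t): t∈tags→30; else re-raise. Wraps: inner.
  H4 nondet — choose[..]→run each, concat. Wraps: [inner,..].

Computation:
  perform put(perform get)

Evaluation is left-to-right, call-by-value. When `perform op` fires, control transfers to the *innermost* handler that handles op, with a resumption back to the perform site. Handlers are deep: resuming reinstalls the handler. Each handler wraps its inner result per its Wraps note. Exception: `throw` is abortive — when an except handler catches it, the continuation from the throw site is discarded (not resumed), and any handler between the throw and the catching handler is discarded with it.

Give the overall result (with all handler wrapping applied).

Working:
get @ H0 ⇒ 1
put(1) @ H0 ⇒ s:=1
H0 returns (0, 1)
H1 returns ((0, 1), ())
H2 returns ((0, 1), ())
H3 returns ((0, 1), ())
H4 returns [((0, 1), ())]
= [((0, 1), ())]

Answer: [((0, 1), ())]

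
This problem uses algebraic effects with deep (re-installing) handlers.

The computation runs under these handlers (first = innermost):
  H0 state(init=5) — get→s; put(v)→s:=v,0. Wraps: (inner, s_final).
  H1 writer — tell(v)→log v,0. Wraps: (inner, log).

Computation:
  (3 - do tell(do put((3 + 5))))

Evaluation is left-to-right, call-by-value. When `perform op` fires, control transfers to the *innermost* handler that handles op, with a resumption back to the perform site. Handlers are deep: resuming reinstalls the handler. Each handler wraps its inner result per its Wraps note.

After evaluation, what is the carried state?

Answer: 8

Working:
put(8) @ H0 ⇒ s:=8
tell(0) @ H1 ⇒ log+=0
H0 returns (3, 8)
H1 returns ((3, 8), (0))
= ((3, 8), (0))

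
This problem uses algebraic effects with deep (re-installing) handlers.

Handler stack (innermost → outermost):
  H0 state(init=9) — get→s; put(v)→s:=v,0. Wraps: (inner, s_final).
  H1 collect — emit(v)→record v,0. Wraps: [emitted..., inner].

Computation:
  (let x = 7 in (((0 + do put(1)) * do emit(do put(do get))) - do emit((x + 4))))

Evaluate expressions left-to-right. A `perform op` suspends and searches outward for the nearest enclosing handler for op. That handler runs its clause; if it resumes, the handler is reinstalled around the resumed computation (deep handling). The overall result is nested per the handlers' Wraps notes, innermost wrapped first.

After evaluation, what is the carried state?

Answer: 1

Working:
put(1) @ H0 ⇒ s:=1
get @ H0 ⇒ 1
put(1) @ H0 ⇒ s:=1
emit(0) @ H1 ⇒ out+=0
emit(11) @ H1 ⇒ out+=11
H0 returns (0, 1)
H1 returns [0, 11, (0, 1)]
= [0, 11, (0, 1)]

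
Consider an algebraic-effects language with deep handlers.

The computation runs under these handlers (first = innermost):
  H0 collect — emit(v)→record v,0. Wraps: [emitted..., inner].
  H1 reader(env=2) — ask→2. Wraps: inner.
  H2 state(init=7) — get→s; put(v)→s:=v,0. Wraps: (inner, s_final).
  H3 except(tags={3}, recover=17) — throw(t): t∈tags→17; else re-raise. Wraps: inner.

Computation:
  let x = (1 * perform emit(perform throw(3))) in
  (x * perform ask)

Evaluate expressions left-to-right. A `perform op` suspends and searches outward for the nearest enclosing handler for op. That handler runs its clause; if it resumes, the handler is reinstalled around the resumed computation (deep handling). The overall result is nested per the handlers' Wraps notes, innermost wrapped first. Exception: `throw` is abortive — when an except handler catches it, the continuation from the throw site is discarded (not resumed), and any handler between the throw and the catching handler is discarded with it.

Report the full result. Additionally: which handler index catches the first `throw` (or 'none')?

Answer: 17 ; first throw caught by: H3

Evaluation trace:
throw(3) @ H3 caught ⇒ 17
= 17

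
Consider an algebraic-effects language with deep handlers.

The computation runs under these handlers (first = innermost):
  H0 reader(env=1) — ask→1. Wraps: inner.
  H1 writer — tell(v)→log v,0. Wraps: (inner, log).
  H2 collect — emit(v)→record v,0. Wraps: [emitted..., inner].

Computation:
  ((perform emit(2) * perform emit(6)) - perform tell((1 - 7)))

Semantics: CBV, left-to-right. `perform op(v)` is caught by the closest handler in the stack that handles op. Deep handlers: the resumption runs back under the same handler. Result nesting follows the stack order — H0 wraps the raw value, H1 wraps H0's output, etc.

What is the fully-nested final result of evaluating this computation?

Evaluation trace:
emit(2) @ H2 ⇒ out+=2
emit(6) @ H2 ⇒ out+=6
tell(-6) @ H1 ⇒ log+=-6
H0 returns 0
H1 returns (0, (-6))
H2 returns [2, 6, (0, (-6))]
= [2, 6, (0, (-6))]

Answer: [2, 6, (0, (-6))]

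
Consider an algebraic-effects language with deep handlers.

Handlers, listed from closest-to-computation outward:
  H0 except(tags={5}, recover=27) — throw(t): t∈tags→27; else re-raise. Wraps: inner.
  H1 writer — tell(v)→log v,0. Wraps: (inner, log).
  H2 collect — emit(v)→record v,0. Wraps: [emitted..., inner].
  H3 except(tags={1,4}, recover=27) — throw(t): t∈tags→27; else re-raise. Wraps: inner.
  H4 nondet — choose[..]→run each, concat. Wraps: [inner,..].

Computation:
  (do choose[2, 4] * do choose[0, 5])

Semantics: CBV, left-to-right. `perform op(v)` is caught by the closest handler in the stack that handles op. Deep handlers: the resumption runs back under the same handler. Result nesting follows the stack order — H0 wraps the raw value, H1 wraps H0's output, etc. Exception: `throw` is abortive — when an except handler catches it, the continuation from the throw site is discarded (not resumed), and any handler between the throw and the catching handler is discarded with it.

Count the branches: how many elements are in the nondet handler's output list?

Working:
choose[2, 4] @ H4
  branch[0] choose=2:
    choose[0, 5] @ H4
      branch[0] choose=0:
        H0 returns 0
        H1 returns (0, ())
        H2 returns [(0, ())]
        H3 returns [(0, ())]
        H4 returns [[(0, ())]]
      branch[1] choose=5:
        H0 returns 10
        H1 returns (10, ())
        H2 returns [(10, ())]
        H3 returns [(10, ())]
        H4 returns [[(10, ())]]
  branch[1] choose=4:
    choose[0, 5] @ H4
      branch[0] choose=0:
        H0 returns 0
        H1 returns (0, ())
        H2 returns [(0, ())]
        H3 returns [(0, ())]
        H4 returns [[(0, ())]]
      branch[1] choose=5:
        H0 returns 20
        H1 returns (20, ())
        H2 returns [(20, ())]
        H3 returns [(20, ())]
        H4 returns [[(20, ())]]
= [[(0, ())], [(10, ())], [(0, ())], [(20, ())]]

Answer: 4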